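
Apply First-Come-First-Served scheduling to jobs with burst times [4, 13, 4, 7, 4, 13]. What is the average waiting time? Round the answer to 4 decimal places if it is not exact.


FCFS order (as given): [4, 13, 4, 7, 4, 13]
Waiting times:
  Job 1: wait = 0
  Job 2: wait = 4
  Job 3: wait = 17
  Job 4: wait = 21
  Job 5: wait = 28
  Job 6: wait = 32
Sum of waiting times = 102
Average waiting time = 102/6 = 17.0

17.0


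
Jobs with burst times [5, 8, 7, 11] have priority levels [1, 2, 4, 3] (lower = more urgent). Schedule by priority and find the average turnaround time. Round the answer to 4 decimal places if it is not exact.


Sort by priority (ascending = highest first):
Order: [(1, 5), (2, 8), (3, 11), (4, 7)]
Completion times:
  Priority 1, burst=5, C=5
  Priority 2, burst=8, C=13
  Priority 3, burst=11, C=24
  Priority 4, burst=7, C=31
Average turnaround = 73/4 = 18.25

18.25


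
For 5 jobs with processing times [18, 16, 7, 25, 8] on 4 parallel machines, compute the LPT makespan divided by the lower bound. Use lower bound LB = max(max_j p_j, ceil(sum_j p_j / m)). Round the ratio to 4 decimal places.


LPT order: [25, 18, 16, 8, 7]
Machine loads after assignment: [25, 18, 16, 15]
LPT makespan = 25
Lower bound = max(max_job, ceil(total/4)) = max(25, 19) = 25
Ratio = 25 / 25 = 1.0

1.0


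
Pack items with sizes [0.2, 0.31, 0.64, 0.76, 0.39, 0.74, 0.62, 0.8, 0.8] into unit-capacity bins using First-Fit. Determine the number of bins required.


Place items sequentially using First-Fit:
  Item 0.2 -> new Bin 1
  Item 0.31 -> Bin 1 (now 0.51)
  Item 0.64 -> new Bin 2
  Item 0.76 -> new Bin 3
  Item 0.39 -> Bin 1 (now 0.9)
  Item 0.74 -> new Bin 4
  Item 0.62 -> new Bin 5
  Item 0.8 -> new Bin 6
  Item 0.8 -> new Bin 7
Total bins used = 7

7


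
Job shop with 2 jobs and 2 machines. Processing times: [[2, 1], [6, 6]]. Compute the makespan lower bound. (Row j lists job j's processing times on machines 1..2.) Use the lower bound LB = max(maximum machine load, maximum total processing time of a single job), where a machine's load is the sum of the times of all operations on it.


Machine loads:
  Machine 1: 2 + 6 = 8
  Machine 2: 1 + 6 = 7
Max machine load = 8
Job totals:
  Job 1: 3
  Job 2: 12
Max job total = 12
Lower bound = max(8, 12) = 12

12


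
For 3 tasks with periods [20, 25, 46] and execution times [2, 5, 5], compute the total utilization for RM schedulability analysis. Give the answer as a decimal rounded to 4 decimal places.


Compute individual utilizations (exact fractions):
  Task 1: C/T = 2/20 = 1/10 (approx. 0.1)
  Task 2: C/T = 5/25 = 1/5 (approx. 0.2)
  Task 3: C/T = 5/46 (approx. 0.1087)
Total utilization U = 1/10 + 1/5 + 5/46 = 47/115
Rounded to 4 decimal places: U = 0.4087
RM (Liu & Layland) bound for 3 tasks = 0.779763; compare with U = 47/115 (approx. 0.408696)
U <= bound, so schedulable by RM sufficient condition.

0.4087


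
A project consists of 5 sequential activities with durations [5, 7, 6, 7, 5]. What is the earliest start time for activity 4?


Activity 4 starts after activities 1 through 3 complete.
Predecessor durations: [5, 7, 6]
ES = 5 + 7 + 6 = 18

18


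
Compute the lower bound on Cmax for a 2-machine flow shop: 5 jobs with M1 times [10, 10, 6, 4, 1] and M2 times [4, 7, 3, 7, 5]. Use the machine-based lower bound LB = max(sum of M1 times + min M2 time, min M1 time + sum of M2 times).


LB1 = sum(M1 times) + min(M2 times) = 31 + 3 = 34
LB2 = min(M1 times) + sum(M2 times) = 1 + 26 = 27
Lower bound = max(LB1, LB2) = max(34, 27) = 34

34


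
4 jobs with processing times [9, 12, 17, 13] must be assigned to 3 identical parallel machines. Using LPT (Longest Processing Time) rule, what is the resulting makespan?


Sort jobs in decreasing order (LPT): [17, 13, 12, 9]
Assign each job to the least loaded machine:
  Machine 1: jobs [17], load = 17
  Machine 2: jobs [13], load = 13
  Machine 3: jobs [12, 9], load = 21
Makespan = max load = 21

21


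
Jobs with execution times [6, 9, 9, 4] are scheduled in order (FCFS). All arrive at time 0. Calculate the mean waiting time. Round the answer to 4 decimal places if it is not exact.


FCFS order (as given): [6, 9, 9, 4]
Waiting times:
  Job 1: wait = 0
  Job 2: wait = 6
  Job 3: wait = 15
  Job 4: wait = 24
Sum of waiting times = 45
Average waiting time = 45/4 = 11.25

11.25


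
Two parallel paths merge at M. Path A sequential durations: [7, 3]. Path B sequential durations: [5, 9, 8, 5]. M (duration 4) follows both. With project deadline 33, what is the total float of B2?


Forward pass: ES(B2) = sum of predecessors on chain B = 5
EF = ES + duration = 5 + 9 = 14
Backward pass: LF(M) = deadline = 33; LS(M) = 33 - 4 = 29
LF(B2) = LS(M) - sum(successors on chain B) = 29 - 13 = 16
LS = LF - duration = 16 - 9 = 7
Total float = LS - ES = 7 - 5 = 2

2


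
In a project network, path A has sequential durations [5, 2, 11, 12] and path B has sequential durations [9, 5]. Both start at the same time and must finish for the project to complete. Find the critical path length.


Path A total = 5 + 2 + 11 + 12 = 30
Path B total = 9 + 5 = 14
Critical path = longest path = max(30, 14) = 30

30


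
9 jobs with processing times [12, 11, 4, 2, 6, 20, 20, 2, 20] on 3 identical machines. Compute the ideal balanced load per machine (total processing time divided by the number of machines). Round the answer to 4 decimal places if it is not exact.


Total processing time = 12 + 11 + 4 + 2 + 6 + 20 + 20 + 2 + 20 = 97
Number of machines = 3
Ideal balanced load = 97 / 3 = 32.3333

32.3333


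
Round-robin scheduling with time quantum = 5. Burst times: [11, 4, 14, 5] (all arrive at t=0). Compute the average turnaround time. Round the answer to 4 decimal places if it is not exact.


Time quantum = 5
Execution trace:
  J1 runs 5 units, time = 5
  J2 runs 4 units, time = 9
  J3 runs 5 units, time = 14
  J4 runs 5 units, time = 19
  J1 runs 5 units, time = 24
  J3 runs 5 units, time = 29
  J1 runs 1 units, time = 30
  J3 runs 4 units, time = 34
Finish times: [30, 9, 34, 19]
Average turnaround = 92/4 = 23.0

23.0


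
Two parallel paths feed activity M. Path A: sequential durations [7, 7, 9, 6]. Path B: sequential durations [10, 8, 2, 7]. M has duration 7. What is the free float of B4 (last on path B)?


ES(B4) = sum of predecessors on chain B = 20
EF(B4) = ES + duration = 20 + 7 = 27
Successor of B4 is M. ES(M) = max(sum(A), sum(B)) = max(29, 27) = 29
Free float = ES(successor) - EF(current) = 29 - 27 = 2

2


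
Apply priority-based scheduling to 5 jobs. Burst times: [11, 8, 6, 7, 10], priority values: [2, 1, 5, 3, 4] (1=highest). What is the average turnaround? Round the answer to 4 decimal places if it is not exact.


Sort by priority (ascending = highest first):
Order: [(1, 8), (2, 11), (3, 7), (4, 10), (5, 6)]
Completion times:
  Priority 1, burst=8, C=8
  Priority 2, burst=11, C=19
  Priority 3, burst=7, C=26
  Priority 4, burst=10, C=36
  Priority 5, burst=6, C=42
Average turnaround = 131/5 = 26.2

26.2


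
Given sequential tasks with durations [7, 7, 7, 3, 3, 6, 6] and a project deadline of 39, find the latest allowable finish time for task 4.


LF(activity 4) = deadline - sum of successor durations
Successors: activities 5 through 7 with durations [3, 6, 6]
Sum of successor durations = 15
LF = 39 - 15 = 24

24


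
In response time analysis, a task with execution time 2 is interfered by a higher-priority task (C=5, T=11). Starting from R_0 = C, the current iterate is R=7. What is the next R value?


R_next = C + ceil(R_prev / T_hp) * C_hp
ceil(7 / 11) = ceil(0.6364) = 1
Interference = 1 * 5 = 5
R_next = 2 + 5 = 7
R_next = R_prev, so the iteration has converged (response time = 7).

7


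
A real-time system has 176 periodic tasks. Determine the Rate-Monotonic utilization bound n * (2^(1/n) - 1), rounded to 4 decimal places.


Compute 2^(1/176) = 1.0039461017
Subtract 1: 1.0039461017 - 1 = 0.0039461017
Multiply by n: 176 * 0.0039461017 = 0.6945138992
Round to 4 dp: 0.6945

0.6945


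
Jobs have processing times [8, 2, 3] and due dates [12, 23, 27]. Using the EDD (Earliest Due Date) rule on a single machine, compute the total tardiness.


Sort by due date (EDD order): [(8, 12), (2, 23), (3, 27)]
Compute completion times and tardiness:
  Job 1: p=8, d=12, C=8, tardiness=max(0,8-12)=0
  Job 2: p=2, d=23, C=10, tardiness=max(0,10-23)=0
  Job 3: p=3, d=27, C=13, tardiness=max(0,13-27)=0
Total tardiness = 0

0


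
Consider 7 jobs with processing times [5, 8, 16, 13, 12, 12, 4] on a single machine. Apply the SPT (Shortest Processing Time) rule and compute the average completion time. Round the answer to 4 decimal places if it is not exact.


Sort jobs by processing time (SPT order): [4, 5, 8, 12, 12, 13, 16]
Compute completion times sequentially:
  Job 1: processing = 4, completes at 4
  Job 2: processing = 5, completes at 9
  Job 3: processing = 8, completes at 17
  Job 4: processing = 12, completes at 29
  Job 5: processing = 12, completes at 41
  Job 6: processing = 13, completes at 54
  Job 7: processing = 16, completes at 70
Sum of completion times = 224
Average completion time = 224/7 = 32.0

32.0


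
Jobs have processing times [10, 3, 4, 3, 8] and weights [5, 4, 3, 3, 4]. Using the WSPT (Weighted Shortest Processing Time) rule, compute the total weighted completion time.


Compute p/w ratios and sort ascending (WSPT): [(3, 4), (3, 3), (4, 3), (10, 5), (8, 4)]
Compute weighted completion times:
  Job (p=3,w=4): C=3, w*C=4*3=12
  Job (p=3,w=3): C=6, w*C=3*6=18
  Job (p=4,w=3): C=10, w*C=3*10=30
  Job (p=10,w=5): C=20, w*C=5*20=100
  Job (p=8,w=4): C=28, w*C=4*28=112
Total weighted completion time = 272

272


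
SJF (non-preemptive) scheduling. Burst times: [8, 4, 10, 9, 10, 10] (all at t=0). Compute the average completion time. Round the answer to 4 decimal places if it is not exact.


SJF order (ascending): [4, 8, 9, 10, 10, 10]
Completion times:
  Job 1: burst=4, C=4
  Job 2: burst=8, C=12
  Job 3: burst=9, C=21
  Job 4: burst=10, C=31
  Job 5: burst=10, C=41
  Job 6: burst=10, C=51
Average completion = 160/6 = 26.6667

26.6667


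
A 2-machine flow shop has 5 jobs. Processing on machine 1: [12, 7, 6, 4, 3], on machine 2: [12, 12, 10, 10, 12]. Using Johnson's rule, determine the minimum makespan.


Apply Johnson's rule:
  Group 1 (a <= b): [(5, 3, 12), (4, 4, 10), (3, 6, 10), (2, 7, 12), (1, 12, 12)]
  Group 2 (a > b): []
Optimal job order: [5, 4, 3, 2, 1]
Schedule:
  Job 5: M1 done at 3, M2 done at 15
  Job 4: M1 done at 7, M2 done at 25
  Job 3: M1 done at 13, M2 done at 35
  Job 2: M1 done at 20, M2 done at 47
  Job 1: M1 done at 32, M2 done at 59
Makespan = 59

59


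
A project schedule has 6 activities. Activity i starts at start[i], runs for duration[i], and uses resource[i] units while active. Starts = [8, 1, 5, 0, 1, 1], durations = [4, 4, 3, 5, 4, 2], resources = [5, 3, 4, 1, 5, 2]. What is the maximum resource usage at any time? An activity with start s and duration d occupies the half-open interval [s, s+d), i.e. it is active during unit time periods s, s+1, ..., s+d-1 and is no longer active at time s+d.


Each activity i is active on [start_i, start_i + duration_i).
Compute total resource usage per time slot:
  t=0: active resources = [1], total = 1
  t=1: active resources = [3, 1, 5, 2], total = 11
  t=2: active resources = [3, 1, 5, 2], total = 11
  t=3: active resources = [3, 1, 5], total = 9
  t=4: active resources = [3, 1, 5], total = 9
  t=5: active resources = [4], total = 4
  t=6: active resources = [4], total = 4
  t=7: active resources = [4], total = 4
  t=8: active resources = [5], total = 5
  t=9: active resources = [5], total = 5
  t=10: active resources = [5], total = 5
  t=11: active resources = [5], total = 5
Peak resource demand = 11

11


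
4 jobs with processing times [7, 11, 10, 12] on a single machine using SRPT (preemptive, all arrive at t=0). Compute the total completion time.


Since all jobs arrive at t=0, SRPT equals SPT ordering.
SPT order: [7, 10, 11, 12]
Completion times:
  Job 1: p=7, C=7
  Job 2: p=10, C=17
  Job 3: p=11, C=28
  Job 4: p=12, C=40
Total completion time = 7 + 17 + 28 + 40 = 92

92


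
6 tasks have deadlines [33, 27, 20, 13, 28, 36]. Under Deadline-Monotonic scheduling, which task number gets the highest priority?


Sort tasks by relative deadline (ascending):
  Task 4: deadline = 13
  Task 3: deadline = 20
  Task 2: deadline = 27
  Task 5: deadline = 28
  Task 1: deadline = 33
  Task 6: deadline = 36
Priority order (highest first): [4, 3, 2, 5, 1, 6]
Highest priority task = 4

4


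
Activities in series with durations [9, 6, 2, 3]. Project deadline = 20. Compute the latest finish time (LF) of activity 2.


LF(activity 2) = deadline - sum of successor durations
Successors: activities 3 through 4 with durations [2, 3]
Sum of successor durations = 5
LF = 20 - 5 = 15

15


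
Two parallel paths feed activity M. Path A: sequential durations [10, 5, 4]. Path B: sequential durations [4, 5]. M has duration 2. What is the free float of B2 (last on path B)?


ES(B2) = sum of predecessors on chain B = 4
EF(B2) = ES + duration = 4 + 5 = 9
Successor of B2 is M. ES(M) = max(sum(A), sum(B)) = max(19, 9) = 19
Free float = ES(successor) - EF(current) = 19 - 9 = 10

10


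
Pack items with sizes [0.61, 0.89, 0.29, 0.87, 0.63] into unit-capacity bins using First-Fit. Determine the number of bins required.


Place items sequentially using First-Fit:
  Item 0.61 -> new Bin 1
  Item 0.89 -> new Bin 2
  Item 0.29 -> Bin 1 (now 0.9)
  Item 0.87 -> new Bin 3
  Item 0.63 -> new Bin 4
Total bins used = 4

4


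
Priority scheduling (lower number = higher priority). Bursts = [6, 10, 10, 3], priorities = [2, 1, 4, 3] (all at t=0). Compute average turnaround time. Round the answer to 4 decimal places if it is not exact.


Sort by priority (ascending = highest first):
Order: [(1, 10), (2, 6), (3, 3), (4, 10)]
Completion times:
  Priority 1, burst=10, C=10
  Priority 2, burst=6, C=16
  Priority 3, burst=3, C=19
  Priority 4, burst=10, C=29
Average turnaround = 74/4 = 18.5

18.5


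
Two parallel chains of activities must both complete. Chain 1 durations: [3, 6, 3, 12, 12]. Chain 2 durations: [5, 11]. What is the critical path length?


Path A total = 3 + 6 + 3 + 12 + 12 = 36
Path B total = 5 + 11 = 16
Critical path = longest path = max(36, 16) = 36

36


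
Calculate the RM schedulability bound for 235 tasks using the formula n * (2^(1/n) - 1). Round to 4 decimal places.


Compute 2^(1/235) = 1.0029539167
Subtract 1: 1.0029539167 - 1 = 0.0029539167
Multiply by n: 235 * 0.0029539167 = 0.6941704245
Round to 4 dp: 0.6942

0.6942


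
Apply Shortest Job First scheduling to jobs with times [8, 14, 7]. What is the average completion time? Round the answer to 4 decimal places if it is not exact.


SJF order (ascending): [7, 8, 14]
Completion times:
  Job 1: burst=7, C=7
  Job 2: burst=8, C=15
  Job 3: burst=14, C=29
Average completion = 51/3 = 17.0

17.0


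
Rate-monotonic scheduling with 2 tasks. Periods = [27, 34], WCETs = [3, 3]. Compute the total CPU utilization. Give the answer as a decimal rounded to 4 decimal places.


Compute individual utilizations (exact fractions):
  Task 1: C/T = 3/27 = 1/9 (approx. 0.1111)
  Task 2: C/T = 3/34 (approx. 0.0882)
Total utilization U = 1/9 + 3/34 = 61/306
Rounded to 4 decimal places: U = 0.1993
RM (Liu & Layland) bound for 2 tasks = 0.828427; compare with U = 61/306 (approx. 0.199346)
U <= bound, so schedulable by RM sufficient condition.

0.1993


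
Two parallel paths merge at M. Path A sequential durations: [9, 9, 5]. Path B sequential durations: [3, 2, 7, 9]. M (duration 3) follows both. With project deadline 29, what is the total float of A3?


Forward pass: ES(A3) = sum of predecessors on chain A = 18
EF = ES + duration = 18 + 5 = 23
Backward pass: LF(M) = deadline = 29; LS(M) = 29 - 3 = 26
LF(A3) = LS(M) - sum(successors on chain A) = 26 - 0 = 26
LS = LF - duration = 26 - 5 = 21
Total float = LS - ES = 21 - 18 = 3

3


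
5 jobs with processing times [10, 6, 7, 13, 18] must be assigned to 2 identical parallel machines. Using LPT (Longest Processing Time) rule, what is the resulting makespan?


Sort jobs in decreasing order (LPT): [18, 13, 10, 7, 6]
Assign each job to the least loaded machine:
  Machine 1: jobs [18, 7], load = 25
  Machine 2: jobs [13, 10, 6], load = 29
Makespan = max load = 29

29


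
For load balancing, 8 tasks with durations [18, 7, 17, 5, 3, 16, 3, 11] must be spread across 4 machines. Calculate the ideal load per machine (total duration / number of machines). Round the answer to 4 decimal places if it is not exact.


Total processing time = 18 + 7 + 17 + 5 + 3 + 16 + 3 + 11 = 80
Number of machines = 4
Ideal balanced load = 80 / 4 = 20.0

20.0


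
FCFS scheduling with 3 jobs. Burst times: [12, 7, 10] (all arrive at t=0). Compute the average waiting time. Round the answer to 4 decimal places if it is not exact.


FCFS order (as given): [12, 7, 10]
Waiting times:
  Job 1: wait = 0
  Job 2: wait = 12
  Job 3: wait = 19
Sum of waiting times = 31
Average waiting time = 31/3 = 10.3333

10.3333


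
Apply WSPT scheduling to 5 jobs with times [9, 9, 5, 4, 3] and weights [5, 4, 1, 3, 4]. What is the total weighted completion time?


Compute p/w ratios and sort ascending (WSPT): [(3, 4), (4, 3), (9, 5), (9, 4), (5, 1)]
Compute weighted completion times:
  Job (p=3,w=4): C=3, w*C=4*3=12
  Job (p=4,w=3): C=7, w*C=3*7=21
  Job (p=9,w=5): C=16, w*C=5*16=80
  Job (p=9,w=4): C=25, w*C=4*25=100
  Job (p=5,w=1): C=30, w*C=1*30=30
Total weighted completion time = 243

243


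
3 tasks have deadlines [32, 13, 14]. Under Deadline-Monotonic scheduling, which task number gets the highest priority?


Sort tasks by relative deadline (ascending):
  Task 2: deadline = 13
  Task 3: deadline = 14
  Task 1: deadline = 32
Priority order (highest first): [2, 3, 1]
Highest priority task = 2

2


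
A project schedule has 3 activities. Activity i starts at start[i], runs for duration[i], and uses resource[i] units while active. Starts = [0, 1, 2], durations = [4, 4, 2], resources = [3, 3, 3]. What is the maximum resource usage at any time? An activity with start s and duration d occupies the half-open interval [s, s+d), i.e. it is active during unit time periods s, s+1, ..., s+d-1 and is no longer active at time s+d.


Each activity i is active on [start_i, start_i + duration_i).
Compute total resource usage per time slot:
  t=0: active resources = [3], total = 3
  t=1: active resources = [3, 3], total = 6
  t=2: active resources = [3, 3, 3], total = 9
  t=3: active resources = [3, 3, 3], total = 9
  t=4: active resources = [3], total = 3
Peak resource demand = 9

9


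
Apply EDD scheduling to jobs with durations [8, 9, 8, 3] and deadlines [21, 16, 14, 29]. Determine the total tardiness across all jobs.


Sort by due date (EDD order): [(8, 14), (9, 16), (8, 21), (3, 29)]
Compute completion times and tardiness:
  Job 1: p=8, d=14, C=8, tardiness=max(0,8-14)=0
  Job 2: p=9, d=16, C=17, tardiness=max(0,17-16)=1
  Job 3: p=8, d=21, C=25, tardiness=max(0,25-21)=4
  Job 4: p=3, d=29, C=28, tardiness=max(0,28-29)=0
Total tardiness = 5

5


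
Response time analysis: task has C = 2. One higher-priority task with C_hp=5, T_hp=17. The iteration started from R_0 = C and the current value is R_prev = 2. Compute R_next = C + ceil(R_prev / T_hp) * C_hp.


R_next = C + ceil(R_prev / T_hp) * C_hp
ceil(2 / 17) = ceil(0.1176) = 1
Interference = 1 * 5 = 5
R_next = 2 + 5 = 7

7


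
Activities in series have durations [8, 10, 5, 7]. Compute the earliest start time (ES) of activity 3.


Activity 3 starts after activities 1 through 2 complete.
Predecessor durations: [8, 10]
ES = 8 + 10 = 18

18


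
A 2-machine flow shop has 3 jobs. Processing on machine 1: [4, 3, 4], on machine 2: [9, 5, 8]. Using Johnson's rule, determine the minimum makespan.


Apply Johnson's rule:
  Group 1 (a <= b): [(2, 3, 5), (1, 4, 9), (3, 4, 8)]
  Group 2 (a > b): []
Optimal job order: [2, 1, 3]
Schedule:
  Job 2: M1 done at 3, M2 done at 8
  Job 1: M1 done at 7, M2 done at 17
  Job 3: M1 done at 11, M2 done at 25
Makespan = 25

25


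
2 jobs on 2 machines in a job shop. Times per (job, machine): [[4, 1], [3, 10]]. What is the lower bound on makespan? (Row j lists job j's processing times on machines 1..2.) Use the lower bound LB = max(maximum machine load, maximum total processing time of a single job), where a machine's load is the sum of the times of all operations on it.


Machine loads:
  Machine 1: 4 + 3 = 7
  Machine 2: 1 + 10 = 11
Max machine load = 11
Job totals:
  Job 1: 5
  Job 2: 13
Max job total = 13
Lower bound = max(11, 13) = 13

13


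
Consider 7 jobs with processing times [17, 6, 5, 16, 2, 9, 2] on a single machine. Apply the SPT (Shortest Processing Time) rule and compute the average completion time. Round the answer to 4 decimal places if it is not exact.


Sort jobs by processing time (SPT order): [2, 2, 5, 6, 9, 16, 17]
Compute completion times sequentially:
  Job 1: processing = 2, completes at 2
  Job 2: processing = 2, completes at 4
  Job 3: processing = 5, completes at 9
  Job 4: processing = 6, completes at 15
  Job 5: processing = 9, completes at 24
  Job 6: processing = 16, completes at 40
  Job 7: processing = 17, completes at 57
Sum of completion times = 151
Average completion time = 151/7 = 21.5714

21.5714


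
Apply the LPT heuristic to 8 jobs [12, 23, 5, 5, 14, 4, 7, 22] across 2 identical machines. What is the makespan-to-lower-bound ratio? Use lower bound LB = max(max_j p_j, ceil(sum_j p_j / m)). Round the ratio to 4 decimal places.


LPT order: [23, 22, 14, 12, 7, 5, 5, 4]
Machine loads after assignment: [46, 46]
LPT makespan = 46
Lower bound = max(max_job, ceil(total/2)) = max(23, 46) = 46
Ratio = 46 / 46 = 1.0

1.0


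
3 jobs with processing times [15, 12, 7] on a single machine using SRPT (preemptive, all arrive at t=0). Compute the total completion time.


Since all jobs arrive at t=0, SRPT equals SPT ordering.
SPT order: [7, 12, 15]
Completion times:
  Job 1: p=7, C=7
  Job 2: p=12, C=19
  Job 3: p=15, C=34
Total completion time = 7 + 19 + 34 = 60

60


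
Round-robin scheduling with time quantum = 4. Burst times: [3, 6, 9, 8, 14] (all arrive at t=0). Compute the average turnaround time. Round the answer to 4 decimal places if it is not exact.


Time quantum = 4
Execution trace:
  J1 runs 3 units, time = 3
  J2 runs 4 units, time = 7
  J3 runs 4 units, time = 11
  J4 runs 4 units, time = 15
  J5 runs 4 units, time = 19
  J2 runs 2 units, time = 21
  J3 runs 4 units, time = 25
  J4 runs 4 units, time = 29
  J5 runs 4 units, time = 33
  J3 runs 1 units, time = 34
  J5 runs 4 units, time = 38
  J5 runs 2 units, time = 40
Finish times: [3, 21, 34, 29, 40]
Average turnaround = 127/5 = 25.4

25.4


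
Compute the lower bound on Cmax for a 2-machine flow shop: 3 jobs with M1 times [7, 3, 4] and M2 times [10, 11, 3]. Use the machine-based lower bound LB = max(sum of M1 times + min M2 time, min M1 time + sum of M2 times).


LB1 = sum(M1 times) + min(M2 times) = 14 + 3 = 17
LB2 = min(M1 times) + sum(M2 times) = 3 + 24 = 27
Lower bound = max(LB1, LB2) = max(17, 27) = 27

27


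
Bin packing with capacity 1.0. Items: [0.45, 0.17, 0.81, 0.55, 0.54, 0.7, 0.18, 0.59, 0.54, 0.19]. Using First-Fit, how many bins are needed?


Place items sequentially using First-Fit:
  Item 0.45 -> new Bin 1
  Item 0.17 -> Bin 1 (now 0.62)
  Item 0.81 -> new Bin 2
  Item 0.55 -> new Bin 3
  Item 0.54 -> new Bin 4
  Item 0.7 -> new Bin 5
  Item 0.18 -> Bin 1 (now 0.8)
  Item 0.59 -> new Bin 6
  Item 0.54 -> new Bin 7
  Item 0.19 -> Bin 1 (now 0.99)
Total bins used = 7

7


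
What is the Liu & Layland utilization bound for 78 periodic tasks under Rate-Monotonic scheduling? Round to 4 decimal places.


Compute 2^(1/78) = 1.0089261045
Subtract 1: 1.0089261045 - 1 = 0.0089261045
Multiply by n: 78 * 0.0089261045 = 0.6962361510
Round to 4 dp: 0.6962

0.6962


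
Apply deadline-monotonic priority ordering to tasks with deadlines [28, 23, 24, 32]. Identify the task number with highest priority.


Sort tasks by relative deadline (ascending):
  Task 2: deadline = 23
  Task 3: deadline = 24
  Task 1: deadline = 28
  Task 4: deadline = 32
Priority order (highest first): [2, 3, 1, 4]
Highest priority task = 2

2


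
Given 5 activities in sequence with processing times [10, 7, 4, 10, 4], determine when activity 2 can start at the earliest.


Activity 2 starts after activities 1 through 1 complete.
Predecessor durations: [10]
ES = 10 = 10

10


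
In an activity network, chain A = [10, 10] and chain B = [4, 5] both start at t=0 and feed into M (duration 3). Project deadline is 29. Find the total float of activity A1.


Forward pass: ES(A1) = sum of predecessors on chain A = 0
EF = ES + duration = 0 + 10 = 10
Backward pass: LF(M) = deadline = 29; LS(M) = 29 - 3 = 26
LF(A1) = LS(M) - sum(successors on chain A) = 26 - 10 = 16
LS = LF - duration = 16 - 10 = 6
Total float = LS - ES = 6 - 0 = 6

6


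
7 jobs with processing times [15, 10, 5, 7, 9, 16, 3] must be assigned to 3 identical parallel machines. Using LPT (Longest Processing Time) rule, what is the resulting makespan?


Sort jobs in decreasing order (LPT): [16, 15, 10, 9, 7, 5, 3]
Assign each job to the least loaded machine:
  Machine 1: jobs [16, 5], load = 21
  Machine 2: jobs [15, 7], load = 22
  Machine 3: jobs [10, 9, 3], load = 22
Makespan = max load = 22

22


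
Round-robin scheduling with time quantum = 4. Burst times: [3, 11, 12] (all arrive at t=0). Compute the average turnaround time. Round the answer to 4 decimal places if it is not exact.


Time quantum = 4
Execution trace:
  J1 runs 3 units, time = 3
  J2 runs 4 units, time = 7
  J3 runs 4 units, time = 11
  J2 runs 4 units, time = 15
  J3 runs 4 units, time = 19
  J2 runs 3 units, time = 22
  J3 runs 4 units, time = 26
Finish times: [3, 22, 26]
Average turnaround = 51/3 = 17.0

17.0


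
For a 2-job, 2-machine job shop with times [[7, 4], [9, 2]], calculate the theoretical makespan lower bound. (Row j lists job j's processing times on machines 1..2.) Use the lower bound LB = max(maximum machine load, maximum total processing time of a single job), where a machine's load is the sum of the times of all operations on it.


Machine loads:
  Machine 1: 7 + 9 = 16
  Machine 2: 4 + 2 = 6
Max machine load = 16
Job totals:
  Job 1: 11
  Job 2: 11
Max job total = 11
Lower bound = max(16, 11) = 16

16


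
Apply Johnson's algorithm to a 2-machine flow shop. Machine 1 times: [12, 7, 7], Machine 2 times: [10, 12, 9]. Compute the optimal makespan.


Apply Johnson's rule:
  Group 1 (a <= b): [(2, 7, 12), (3, 7, 9)]
  Group 2 (a > b): [(1, 12, 10)]
Optimal job order: [2, 3, 1]
Schedule:
  Job 2: M1 done at 7, M2 done at 19
  Job 3: M1 done at 14, M2 done at 28
  Job 1: M1 done at 26, M2 done at 38
Makespan = 38

38


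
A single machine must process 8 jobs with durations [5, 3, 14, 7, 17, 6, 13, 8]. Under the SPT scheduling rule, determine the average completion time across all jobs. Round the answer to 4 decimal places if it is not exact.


Sort jobs by processing time (SPT order): [3, 5, 6, 7, 8, 13, 14, 17]
Compute completion times sequentially:
  Job 1: processing = 3, completes at 3
  Job 2: processing = 5, completes at 8
  Job 3: processing = 6, completes at 14
  Job 4: processing = 7, completes at 21
  Job 5: processing = 8, completes at 29
  Job 6: processing = 13, completes at 42
  Job 7: processing = 14, completes at 56
  Job 8: processing = 17, completes at 73
Sum of completion times = 246
Average completion time = 246/8 = 30.75

30.75


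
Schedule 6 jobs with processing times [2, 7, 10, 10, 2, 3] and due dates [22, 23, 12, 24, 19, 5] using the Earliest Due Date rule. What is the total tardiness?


Sort by due date (EDD order): [(3, 5), (10, 12), (2, 19), (2, 22), (7, 23), (10, 24)]
Compute completion times and tardiness:
  Job 1: p=3, d=5, C=3, tardiness=max(0,3-5)=0
  Job 2: p=10, d=12, C=13, tardiness=max(0,13-12)=1
  Job 3: p=2, d=19, C=15, tardiness=max(0,15-19)=0
  Job 4: p=2, d=22, C=17, tardiness=max(0,17-22)=0
  Job 5: p=7, d=23, C=24, tardiness=max(0,24-23)=1
  Job 6: p=10, d=24, C=34, tardiness=max(0,34-24)=10
Total tardiness = 12

12


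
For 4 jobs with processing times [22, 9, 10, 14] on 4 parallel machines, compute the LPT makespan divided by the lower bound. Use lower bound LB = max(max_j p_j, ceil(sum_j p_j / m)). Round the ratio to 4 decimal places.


LPT order: [22, 14, 10, 9]
Machine loads after assignment: [22, 14, 10, 9]
LPT makespan = 22
Lower bound = max(max_job, ceil(total/4)) = max(22, 14) = 22
Ratio = 22 / 22 = 1.0

1.0


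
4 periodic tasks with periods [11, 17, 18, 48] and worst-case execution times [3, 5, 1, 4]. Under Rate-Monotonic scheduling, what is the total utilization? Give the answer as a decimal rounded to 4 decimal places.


Compute individual utilizations (exact fractions):
  Task 1: C/T = 3/11 (approx. 0.2727)
  Task 2: C/T = 5/17 (approx. 0.2941)
  Task 3: C/T = 1/18 (approx. 0.0556)
  Task 4: C/T = 4/48 = 1/12 (approx. 0.0833)
Total utilization U = 3/11 + 5/17 + 1/18 + 1/12 = 4751/6732
Rounded to 4 decimal places: U = 0.7057
RM (Liu & Layland) bound for 4 tasks = 0.756828; compare with U = 4751/6732 (approx. 0.705734)
U <= bound, so schedulable by RM sufficient condition.

0.7057


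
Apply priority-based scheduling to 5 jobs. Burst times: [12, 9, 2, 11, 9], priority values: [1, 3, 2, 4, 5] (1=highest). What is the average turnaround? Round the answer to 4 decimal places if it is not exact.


Sort by priority (ascending = highest first):
Order: [(1, 12), (2, 2), (3, 9), (4, 11), (5, 9)]
Completion times:
  Priority 1, burst=12, C=12
  Priority 2, burst=2, C=14
  Priority 3, burst=9, C=23
  Priority 4, burst=11, C=34
  Priority 5, burst=9, C=43
Average turnaround = 126/5 = 25.2

25.2


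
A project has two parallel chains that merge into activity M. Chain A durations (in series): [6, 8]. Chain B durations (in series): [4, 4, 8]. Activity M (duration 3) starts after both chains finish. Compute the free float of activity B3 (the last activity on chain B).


ES(B3) = sum of predecessors on chain B = 8
EF(B3) = ES + duration = 8 + 8 = 16
Successor of B3 is M. ES(M) = max(sum(A), sum(B)) = max(14, 16) = 16
Free float = ES(successor) - EF(current) = 16 - 16 = 0

0


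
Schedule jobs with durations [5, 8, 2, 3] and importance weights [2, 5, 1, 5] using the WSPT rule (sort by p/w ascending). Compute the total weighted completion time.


Compute p/w ratios and sort ascending (WSPT): [(3, 5), (8, 5), (2, 1), (5, 2)]
Compute weighted completion times:
  Job (p=3,w=5): C=3, w*C=5*3=15
  Job (p=8,w=5): C=11, w*C=5*11=55
  Job (p=2,w=1): C=13, w*C=1*13=13
  Job (p=5,w=2): C=18, w*C=2*18=36
Total weighted completion time = 119

119


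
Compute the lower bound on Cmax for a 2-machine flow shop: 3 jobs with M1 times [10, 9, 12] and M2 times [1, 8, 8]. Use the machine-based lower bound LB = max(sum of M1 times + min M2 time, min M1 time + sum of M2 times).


LB1 = sum(M1 times) + min(M2 times) = 31 + 1 = 32
LB2 = min(M1 times) + sum(M2 times) = 9 + 17 = 26
Lower bound = max(LB1, LB2) = max(32, 26) = 32

32


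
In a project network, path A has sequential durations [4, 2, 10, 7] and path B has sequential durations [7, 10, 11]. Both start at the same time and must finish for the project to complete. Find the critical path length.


Path A total = 4 + 2 + 10 + 7 = 23
Path B total = 7 + 10 + 11 = 28
Critical path = longest path = max(23, 28) = 28

28


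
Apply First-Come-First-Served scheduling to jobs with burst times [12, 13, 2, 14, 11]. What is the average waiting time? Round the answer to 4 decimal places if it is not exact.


FCFS order (as given): [12, 13, 2, 14, 11]
Waiting times:
  Job 1: wait = 0
  Job 2: wait = 12
  Job 3: wait = 25
  Job 4: wait = 27
  Job 5: wait = 41
Sum of waiting times = 105
Average waiting time = 105/5 = 21.0

21.0


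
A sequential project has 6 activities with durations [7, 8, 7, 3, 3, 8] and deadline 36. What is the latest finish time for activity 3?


LF(activity 3) = deadline - sum of successor durations
Successors: activities 4 through 6 with durations [3, 3, 8]
Sum of successor durations = 14
LF = 36 - 14 = 22

22


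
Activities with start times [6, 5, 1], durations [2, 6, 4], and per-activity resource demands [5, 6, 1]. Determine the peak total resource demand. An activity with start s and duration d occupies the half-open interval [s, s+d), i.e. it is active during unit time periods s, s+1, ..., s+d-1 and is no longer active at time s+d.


Each activity i is active on [start_i, start_i + duration_i).
Compute total resource usage per time slot:
  t=0: active resources = [], total = 0
  t=1: active resources = [1], total = 1
  t=2: active resources = [1], total = 1
  t=3: active resources = [1], total = 1
  t=4: active resources = [1], total = 1
  t=5: active resources = [6], total = 6
  t=6: active resources = [5, 6], total = 11
  t=7: active resources = [5, 6], total = 11
  t=8: active resources = [6], total = 6
  t=9: active resources = [6], total = 6
  t=10: active resources = [6], total = 6
Peak resource demand = 11

11


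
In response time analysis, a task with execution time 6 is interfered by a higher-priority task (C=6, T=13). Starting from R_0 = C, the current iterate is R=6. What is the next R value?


R_next = C + ceil(R_prev / T_hp) * C_hp
ceil(6 / 13) = ceil(0.4615) = 1
Interference = 1 * 6 = 6
R_next = 6 + 6 = 12

12


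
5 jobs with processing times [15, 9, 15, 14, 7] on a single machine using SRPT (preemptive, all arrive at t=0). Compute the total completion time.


Since all jobs arrive at t=0, SRPT equals SPT ordering.
SPT order: [7, 9, 14, 15, 15]
Completion times:
  Job 1: p=7, C=7
  Job 2: p=9, C=16
  Job 3: p=14, C=30
  Job 4: p=15, C=45
  Job 5: p=15, C=60
Total completion time = 7 + 16 + 30 + 45 + 60 = 158

158


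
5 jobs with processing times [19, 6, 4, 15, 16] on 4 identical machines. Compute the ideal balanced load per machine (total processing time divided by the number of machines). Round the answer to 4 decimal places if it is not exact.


Total processing time = 19 + 6 + 4 + 15 + 16 = 60
Number of machines = 4
Ideal balanced load = 60 / 4 = 15.0

15.0


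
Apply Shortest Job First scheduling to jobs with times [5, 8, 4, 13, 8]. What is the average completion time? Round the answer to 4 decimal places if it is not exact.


SJF order (ascending): [4, 5, 8, 8, 13]
Completion times:
  Job 1: burst=4, C=4
  Job 2: burst=5, C=9
  Job 3: burst=8, C=17
  Job 4: burst=8, C=25
  Job 5: burst=13, C=38
Average completion = 93/5 = 18.6

18.6


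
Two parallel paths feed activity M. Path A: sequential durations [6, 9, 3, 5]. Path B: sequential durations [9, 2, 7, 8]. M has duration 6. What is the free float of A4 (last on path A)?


ES(A4) = sum of predecessors on chain A = 18
EF(A4) = ES + duration = 18 + 5 = 23
Successor of A4 is M. ES(M) = max(sum(A), sum(B)) = max(23, 26) = 26
Free float = ES(successor) - EF(current) = 26 - 23 = 3

3


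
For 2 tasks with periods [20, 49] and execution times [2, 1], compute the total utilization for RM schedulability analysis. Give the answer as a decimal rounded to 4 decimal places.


Compute individual utilizations (exact fractions):
  Task 1: C/T = 2/20 = 1/10 (approx. 0.1)
  Task 2: C/T = 1/49 (approx. 0.0204)
Total utilization U = 1/10 + 1/49 = 59/490
Rounded to 4 decimal places: U = 0.1204
RM (Liu & Layland) bound for 2 tasks = 0.828427; compare with U = 59/490 (approx. 0.120408)
U <= bound, so schedulable by RM sufficient condition.

0.1204


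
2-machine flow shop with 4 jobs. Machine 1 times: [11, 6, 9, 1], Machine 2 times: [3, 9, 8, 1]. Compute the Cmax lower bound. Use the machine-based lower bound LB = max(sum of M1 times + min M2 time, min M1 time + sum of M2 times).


LB1 = sum(M1 times) + min(M2 times) = 27 + 1 = 28
LB2 = min(M1 times) + sum(M2 times) = 1 + 21 = 22
Lower bound = max(LB1, LB2) = max(28, 22) = 28

28


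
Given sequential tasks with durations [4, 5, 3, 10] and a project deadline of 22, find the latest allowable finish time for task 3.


LF(activity 3) = deadline - sum of successor durations
Successors: activities 4 through 4 with durations [10]
Sum of successor durations = 10
LF = 22 - 10 = 12

12


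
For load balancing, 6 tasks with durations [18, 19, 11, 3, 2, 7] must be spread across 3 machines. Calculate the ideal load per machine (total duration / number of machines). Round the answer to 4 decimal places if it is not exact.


Total processing time = 18 + 19 + 11 + 3 + 2 + 7 = 60
Number of machines = 3
Ideal balanced load = 60 / 3 = 20.0

20.0


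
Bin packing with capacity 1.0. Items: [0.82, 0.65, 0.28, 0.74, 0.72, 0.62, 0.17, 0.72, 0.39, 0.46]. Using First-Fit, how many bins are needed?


Place items sequentially using First-Fit:
  Item 0.82 -> new Bin 1
  Item 0.65 -> new Bin 2
  Item 0.28 -> Bin 2 (now 0.93)
  Item 0.74 -> new Bin 3
  Item 0.72 -> new Bin 4
  Item 0.62 -> new Bin 5
  Item 0.17 -> Bin 1 (now 0.99)
  Item 0.72 -> new Bin 6
  Item 0.39 -> new Bin 7
  Item 0.46 -> Bin 7 (now 0.85)
Total bins used = 7

7


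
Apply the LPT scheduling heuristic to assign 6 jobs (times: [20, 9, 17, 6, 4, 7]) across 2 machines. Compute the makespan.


Sort jobs in decreasing order (LPT): [20, 17, 9, 7, 6, 4]
Assign each job to the least loaded machine:
  Machine 1: jobs [20, 7, 4], load = 31
  Machine 2: jobs [17, 9, 6], load = 32
Makespan = max load = 32

32


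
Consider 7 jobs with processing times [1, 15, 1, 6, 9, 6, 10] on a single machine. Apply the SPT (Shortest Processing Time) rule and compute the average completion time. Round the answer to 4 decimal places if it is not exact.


Sort jobs by processing time (SPT order): [1, 1, 6, 6, 9, 10, 15]
Compute completion times sequentially:
  Job 1: processing = 1, completes at 1
  Job 2: processing = 1, completes at 2
  Job 3: processing = 6, completes at 8
  Job 4: processing = 6, completes at 14
  Job 5: processing = 9, completes at 23
  Job 6: processing = 10, completes at 33
  Job 7: processing = 15, completes at 48
Sum of completion times = 129
Average completion time = 129/7 = 18.4286

18.4286


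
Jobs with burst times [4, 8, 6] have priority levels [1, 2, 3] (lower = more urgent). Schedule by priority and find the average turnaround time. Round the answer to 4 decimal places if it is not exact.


Sort by priority (ascending = highest first):
Order: [(1, 4), (2, 8), (3, 6)]
Completion times:
  Priority 1, burst=4, C=4
  Priority 2, burst=8, C=12
  Priority 3, burst=6, C=18
Average turnaround = 34/3 = 11.3333

11.3333


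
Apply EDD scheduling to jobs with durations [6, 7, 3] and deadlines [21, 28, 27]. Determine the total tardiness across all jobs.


Sort by due date (EDD order): [(6, 21), (3, 27), (7, 28)]
Compute completion times and tardiness:
  Job 1: p=6, d=21, C=6, tardiness=max(0,6-21)=0
  Job 2: p=3, d=27, C=9, tardiness=max(0,9-27)=0
  Job 3: p=7, d=28, C=16, tardiness=max(0,16-28)=0
Total tardiness = 0

0


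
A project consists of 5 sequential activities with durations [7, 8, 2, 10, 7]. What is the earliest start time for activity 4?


Activity 4 starts after activities 1 through 3 complete.
Predecessor durations: [7, 8, 2]
ES = 7 + 8 + 2 = 17

17


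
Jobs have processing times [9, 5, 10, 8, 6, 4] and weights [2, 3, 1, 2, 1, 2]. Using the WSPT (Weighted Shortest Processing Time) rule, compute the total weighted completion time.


Compute p/w ratios and sort ascending (WSPT): [(5, 3), (4, 2), (8, 2), (9, 2), (6, 1), (10, 1)]
Compute weighted completion times:
  Job (p=5,w=3): C=5, w*C=3*5=15
  Job (p=4,w=2): C=9, w*C=2*9=18
  Job (p=8,w=2): C=17, w*C=2*17=34
  Job (p=9,w=2): C=26, w*C=2*26=52
  Job (p=6,w=1): C=32, w*C=1*32=32
  Job (p=10,w=1): C=42, w*C=1*42=42
Total weighted completion time = 193

193


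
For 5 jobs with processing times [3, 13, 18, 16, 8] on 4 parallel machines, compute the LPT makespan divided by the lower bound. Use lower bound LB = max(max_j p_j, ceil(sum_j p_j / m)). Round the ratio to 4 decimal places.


LPT order: [18, 16, 13, 8, 3]
Machine loads after assignment: [18, 16, 13, 11]
LPT makespan = 18
Lower bound = max(max_job, ceil(total/4)) = max(18, 15) = 18
Ratio = 18 / 18 = 1.0

1.0
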